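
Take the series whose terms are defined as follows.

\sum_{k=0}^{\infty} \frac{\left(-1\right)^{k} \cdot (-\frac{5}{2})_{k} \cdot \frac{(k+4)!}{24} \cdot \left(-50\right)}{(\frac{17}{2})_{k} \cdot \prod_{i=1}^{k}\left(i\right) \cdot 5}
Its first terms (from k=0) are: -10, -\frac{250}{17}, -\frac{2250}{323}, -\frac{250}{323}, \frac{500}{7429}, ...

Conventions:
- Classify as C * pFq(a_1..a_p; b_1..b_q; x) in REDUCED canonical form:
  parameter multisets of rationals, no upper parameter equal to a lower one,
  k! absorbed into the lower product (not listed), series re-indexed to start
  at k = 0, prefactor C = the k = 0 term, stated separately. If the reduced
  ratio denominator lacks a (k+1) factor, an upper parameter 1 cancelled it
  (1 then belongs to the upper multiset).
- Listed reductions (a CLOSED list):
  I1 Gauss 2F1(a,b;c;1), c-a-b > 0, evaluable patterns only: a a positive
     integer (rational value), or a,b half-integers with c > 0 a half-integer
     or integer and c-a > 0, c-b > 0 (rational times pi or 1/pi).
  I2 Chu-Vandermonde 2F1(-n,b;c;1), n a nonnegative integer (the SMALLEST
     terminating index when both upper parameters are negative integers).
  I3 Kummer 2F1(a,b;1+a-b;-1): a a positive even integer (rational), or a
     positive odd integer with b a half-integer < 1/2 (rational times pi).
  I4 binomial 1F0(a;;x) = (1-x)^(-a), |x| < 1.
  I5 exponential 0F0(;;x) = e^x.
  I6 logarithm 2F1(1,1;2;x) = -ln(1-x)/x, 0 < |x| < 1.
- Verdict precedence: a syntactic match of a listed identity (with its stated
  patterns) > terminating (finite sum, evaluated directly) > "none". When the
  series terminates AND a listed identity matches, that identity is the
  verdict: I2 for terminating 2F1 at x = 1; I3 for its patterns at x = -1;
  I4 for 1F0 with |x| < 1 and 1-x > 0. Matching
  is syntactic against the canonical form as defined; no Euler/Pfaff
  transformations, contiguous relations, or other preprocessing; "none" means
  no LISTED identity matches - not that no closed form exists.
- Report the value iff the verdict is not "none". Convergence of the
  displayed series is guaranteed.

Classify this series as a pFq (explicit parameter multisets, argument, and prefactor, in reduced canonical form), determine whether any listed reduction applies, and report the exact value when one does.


Canonical form: C = -10 times 2F1 with upper {-\frac{5}{2}, 5}, lower {\frac{17}{2}}, x = -1. Verdict: the Kummer evaluation I3 matches (x = -1; c = \frac{17}{2} equals 1+a-b for upper {-\frac{5}{2}, 5}: listed pattern). Exact value: \left(-\frac{675675}{65536}\right) \cdot \pi.

Structural cue: with t_0 = -10, the constant factors (C = -10) combine into one prefactor.
Step ratio: r(k) = -1 * (k-\frac{5}{2}) (k+5) / [(k+\frac{17}{2}) (k+1)] ; factor over Q: parameters, x = -1, and C = -10.


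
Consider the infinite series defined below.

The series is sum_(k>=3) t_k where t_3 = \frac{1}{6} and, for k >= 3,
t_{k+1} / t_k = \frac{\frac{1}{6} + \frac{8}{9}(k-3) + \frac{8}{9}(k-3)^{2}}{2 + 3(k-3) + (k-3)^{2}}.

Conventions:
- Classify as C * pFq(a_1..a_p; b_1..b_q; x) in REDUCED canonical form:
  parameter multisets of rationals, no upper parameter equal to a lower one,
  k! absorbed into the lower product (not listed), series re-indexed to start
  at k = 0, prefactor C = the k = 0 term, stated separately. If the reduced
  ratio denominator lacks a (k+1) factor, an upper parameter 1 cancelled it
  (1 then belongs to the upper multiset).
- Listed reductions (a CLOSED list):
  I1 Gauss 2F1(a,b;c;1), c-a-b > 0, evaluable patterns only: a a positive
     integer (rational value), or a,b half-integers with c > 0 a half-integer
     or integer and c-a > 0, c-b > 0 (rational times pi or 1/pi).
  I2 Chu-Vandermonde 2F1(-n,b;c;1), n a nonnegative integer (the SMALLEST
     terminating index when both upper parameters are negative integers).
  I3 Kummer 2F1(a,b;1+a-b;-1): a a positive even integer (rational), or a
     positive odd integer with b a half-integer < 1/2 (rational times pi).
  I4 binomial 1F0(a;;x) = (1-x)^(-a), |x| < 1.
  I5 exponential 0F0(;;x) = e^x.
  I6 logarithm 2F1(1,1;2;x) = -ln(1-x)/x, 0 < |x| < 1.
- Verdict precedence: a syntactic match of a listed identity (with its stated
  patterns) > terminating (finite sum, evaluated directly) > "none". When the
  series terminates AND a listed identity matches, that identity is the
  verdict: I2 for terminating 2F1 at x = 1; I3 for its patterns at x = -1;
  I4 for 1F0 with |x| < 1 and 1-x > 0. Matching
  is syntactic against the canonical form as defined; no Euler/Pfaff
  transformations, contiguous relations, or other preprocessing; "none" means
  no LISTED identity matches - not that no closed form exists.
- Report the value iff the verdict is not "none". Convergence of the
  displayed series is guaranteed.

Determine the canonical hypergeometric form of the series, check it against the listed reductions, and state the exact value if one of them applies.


Canonical form: C = \frac{1}{6} times 2F1 with upper {\frac{1}{4}, \frac{3}{4}}, lower {2}, x = \frac{8}{9}. Verdict: none. No listed pattern accepts 2F1(\frac{1}{4}, \frac{3}{4}; 2; \frac{8}{9}).

The tell: x = \frac{8}{9} and factor the ratio over Q (C = 1/6, x = 8/9): negated roots = parameters.
Term ratio: r(k) = \frac{8}{9} * (k+\frac{1}{4}) (k+\frac{3}{4}) / [(k+2) (k+1)] - poly over poly, x = \frac{8}{9} from leading terms; C = \frac{1}{6} at k = 0.


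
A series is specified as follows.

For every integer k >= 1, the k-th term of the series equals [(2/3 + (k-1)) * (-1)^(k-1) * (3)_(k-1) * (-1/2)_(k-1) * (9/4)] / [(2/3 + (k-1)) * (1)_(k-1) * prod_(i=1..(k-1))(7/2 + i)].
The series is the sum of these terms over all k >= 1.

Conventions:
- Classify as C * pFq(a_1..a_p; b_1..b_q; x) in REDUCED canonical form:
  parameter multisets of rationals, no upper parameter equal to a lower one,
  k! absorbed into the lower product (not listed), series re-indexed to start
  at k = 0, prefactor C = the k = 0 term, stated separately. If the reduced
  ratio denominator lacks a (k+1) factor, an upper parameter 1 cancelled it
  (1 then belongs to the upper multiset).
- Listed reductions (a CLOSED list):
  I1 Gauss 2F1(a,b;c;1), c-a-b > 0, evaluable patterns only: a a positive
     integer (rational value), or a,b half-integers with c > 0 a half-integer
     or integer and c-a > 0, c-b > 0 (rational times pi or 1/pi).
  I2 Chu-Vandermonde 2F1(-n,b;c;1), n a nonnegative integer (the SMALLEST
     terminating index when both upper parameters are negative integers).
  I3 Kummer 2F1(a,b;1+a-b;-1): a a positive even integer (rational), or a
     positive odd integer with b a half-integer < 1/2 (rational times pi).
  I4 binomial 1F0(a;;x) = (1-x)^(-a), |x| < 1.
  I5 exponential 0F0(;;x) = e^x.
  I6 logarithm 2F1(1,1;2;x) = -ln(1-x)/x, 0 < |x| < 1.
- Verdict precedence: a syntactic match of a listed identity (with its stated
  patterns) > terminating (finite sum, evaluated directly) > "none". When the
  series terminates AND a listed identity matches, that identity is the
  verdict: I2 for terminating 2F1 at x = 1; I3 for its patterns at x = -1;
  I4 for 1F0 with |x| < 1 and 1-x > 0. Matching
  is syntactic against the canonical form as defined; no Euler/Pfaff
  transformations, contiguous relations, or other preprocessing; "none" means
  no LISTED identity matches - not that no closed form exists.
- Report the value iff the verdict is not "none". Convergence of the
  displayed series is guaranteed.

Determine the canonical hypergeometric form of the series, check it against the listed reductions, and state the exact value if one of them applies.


Key step: x = (-1) and (1)_k (C = 9/4, x = -1) is k! itself.
Consecutive-term ratio: r(k) = (-1) * (k-1/2) (k+3) / [(k+9/2) (k+1)] - rational in k. x = (-1); t_0 = 9/4; negate the roots.

With C = 9/4: the canonical form is 2F1(-1/2, 3; 9/2; -1). Verdict at x = -1: Kummer's theorem (I3) matches (x = -1; c = 9/2 equals 1+a-b for upper {-1/2, 3}: listed pattern). Exact value: (945/1024) * pi.


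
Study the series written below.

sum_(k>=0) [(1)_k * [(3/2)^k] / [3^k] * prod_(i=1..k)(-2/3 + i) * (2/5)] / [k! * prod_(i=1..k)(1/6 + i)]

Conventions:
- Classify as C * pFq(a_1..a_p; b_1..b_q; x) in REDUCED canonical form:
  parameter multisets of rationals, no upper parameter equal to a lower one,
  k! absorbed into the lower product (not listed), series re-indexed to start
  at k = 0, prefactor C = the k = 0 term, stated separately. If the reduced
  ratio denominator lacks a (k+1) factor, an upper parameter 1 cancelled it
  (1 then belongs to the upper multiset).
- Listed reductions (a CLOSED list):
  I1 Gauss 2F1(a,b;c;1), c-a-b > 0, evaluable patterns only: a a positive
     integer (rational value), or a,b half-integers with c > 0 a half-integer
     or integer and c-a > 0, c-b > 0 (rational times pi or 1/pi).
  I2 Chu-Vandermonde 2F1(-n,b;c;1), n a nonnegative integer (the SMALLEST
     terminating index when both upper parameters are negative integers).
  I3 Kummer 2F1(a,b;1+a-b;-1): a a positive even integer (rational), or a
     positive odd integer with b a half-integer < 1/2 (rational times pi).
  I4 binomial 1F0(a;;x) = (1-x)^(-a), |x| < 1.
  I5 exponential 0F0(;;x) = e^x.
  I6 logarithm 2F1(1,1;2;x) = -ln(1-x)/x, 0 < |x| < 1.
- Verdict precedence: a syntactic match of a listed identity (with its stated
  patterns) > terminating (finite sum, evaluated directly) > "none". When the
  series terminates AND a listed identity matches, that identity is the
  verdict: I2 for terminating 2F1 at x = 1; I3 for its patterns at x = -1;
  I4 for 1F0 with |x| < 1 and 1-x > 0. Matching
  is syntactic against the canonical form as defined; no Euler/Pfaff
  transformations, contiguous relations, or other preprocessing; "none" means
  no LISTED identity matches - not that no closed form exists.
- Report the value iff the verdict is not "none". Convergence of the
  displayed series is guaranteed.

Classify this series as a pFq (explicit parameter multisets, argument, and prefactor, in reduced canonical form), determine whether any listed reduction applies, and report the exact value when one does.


At argument 1/2: a 2F1 with upper {1/3, 1}, lower {7/6}, scaled by C = 2/5. Verdict: none - at argument 1/2 the multisets {1/3, 1} ; {7/6} match no listed identity.

First insight: with t_0 = 2/5, the lower running product (prefactor 2/5) is a rising factorial.
Ratio: r(k) = (1/2) * (k+1/3) (k+1) / [(k+7/6) (k+1)] - poly over poly, x = (1/2) from leading terms; C = 2/5 at k = 0.


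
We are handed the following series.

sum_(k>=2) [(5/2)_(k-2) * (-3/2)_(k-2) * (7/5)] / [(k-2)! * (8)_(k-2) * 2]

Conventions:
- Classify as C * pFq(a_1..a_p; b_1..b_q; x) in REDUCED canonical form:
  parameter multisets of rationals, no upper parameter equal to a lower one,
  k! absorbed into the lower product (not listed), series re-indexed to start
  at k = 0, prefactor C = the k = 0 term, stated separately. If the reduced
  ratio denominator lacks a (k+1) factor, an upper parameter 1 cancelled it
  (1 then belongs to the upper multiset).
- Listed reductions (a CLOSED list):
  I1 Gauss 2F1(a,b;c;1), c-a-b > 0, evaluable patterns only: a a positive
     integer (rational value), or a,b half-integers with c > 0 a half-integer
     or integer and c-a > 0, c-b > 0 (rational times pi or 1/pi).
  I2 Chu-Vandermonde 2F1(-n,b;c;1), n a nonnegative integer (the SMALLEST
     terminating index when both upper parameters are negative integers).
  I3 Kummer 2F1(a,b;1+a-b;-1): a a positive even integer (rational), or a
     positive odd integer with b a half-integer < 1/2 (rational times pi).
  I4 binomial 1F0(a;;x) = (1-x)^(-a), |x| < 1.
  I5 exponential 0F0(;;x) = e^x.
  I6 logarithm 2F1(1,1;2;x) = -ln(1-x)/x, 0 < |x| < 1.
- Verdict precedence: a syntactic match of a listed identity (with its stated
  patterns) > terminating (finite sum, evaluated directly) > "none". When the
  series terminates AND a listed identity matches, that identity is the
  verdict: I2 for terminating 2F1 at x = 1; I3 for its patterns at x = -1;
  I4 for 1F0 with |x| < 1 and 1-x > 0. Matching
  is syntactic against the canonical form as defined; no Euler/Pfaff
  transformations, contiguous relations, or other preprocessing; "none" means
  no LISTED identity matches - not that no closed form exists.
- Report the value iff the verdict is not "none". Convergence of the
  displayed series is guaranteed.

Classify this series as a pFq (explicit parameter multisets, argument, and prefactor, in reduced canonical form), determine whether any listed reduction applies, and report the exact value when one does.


x = 1 here; the reduced form reads 2F1, upper {-3/2, 5/2}, lower {8}, C = 7/10. Verdict: this is Gauss's theorem I1 (half-integer case) (x = 1; upper {-3/2, 5/2} half-integers, c = 8 in the evaluable pattern). Exact value: (2097152/1640925) / pi.

First insight: x = 1 and the constant factors (C = 7/10) combine into one prefactor.
Consecutive-term ratio: r(k) = 1 * (k-3/2) (k+5/2) / [(k+8) (k+1)] - poly over poly, x = 1 from leading terms; C = 7/10 at k = 0.


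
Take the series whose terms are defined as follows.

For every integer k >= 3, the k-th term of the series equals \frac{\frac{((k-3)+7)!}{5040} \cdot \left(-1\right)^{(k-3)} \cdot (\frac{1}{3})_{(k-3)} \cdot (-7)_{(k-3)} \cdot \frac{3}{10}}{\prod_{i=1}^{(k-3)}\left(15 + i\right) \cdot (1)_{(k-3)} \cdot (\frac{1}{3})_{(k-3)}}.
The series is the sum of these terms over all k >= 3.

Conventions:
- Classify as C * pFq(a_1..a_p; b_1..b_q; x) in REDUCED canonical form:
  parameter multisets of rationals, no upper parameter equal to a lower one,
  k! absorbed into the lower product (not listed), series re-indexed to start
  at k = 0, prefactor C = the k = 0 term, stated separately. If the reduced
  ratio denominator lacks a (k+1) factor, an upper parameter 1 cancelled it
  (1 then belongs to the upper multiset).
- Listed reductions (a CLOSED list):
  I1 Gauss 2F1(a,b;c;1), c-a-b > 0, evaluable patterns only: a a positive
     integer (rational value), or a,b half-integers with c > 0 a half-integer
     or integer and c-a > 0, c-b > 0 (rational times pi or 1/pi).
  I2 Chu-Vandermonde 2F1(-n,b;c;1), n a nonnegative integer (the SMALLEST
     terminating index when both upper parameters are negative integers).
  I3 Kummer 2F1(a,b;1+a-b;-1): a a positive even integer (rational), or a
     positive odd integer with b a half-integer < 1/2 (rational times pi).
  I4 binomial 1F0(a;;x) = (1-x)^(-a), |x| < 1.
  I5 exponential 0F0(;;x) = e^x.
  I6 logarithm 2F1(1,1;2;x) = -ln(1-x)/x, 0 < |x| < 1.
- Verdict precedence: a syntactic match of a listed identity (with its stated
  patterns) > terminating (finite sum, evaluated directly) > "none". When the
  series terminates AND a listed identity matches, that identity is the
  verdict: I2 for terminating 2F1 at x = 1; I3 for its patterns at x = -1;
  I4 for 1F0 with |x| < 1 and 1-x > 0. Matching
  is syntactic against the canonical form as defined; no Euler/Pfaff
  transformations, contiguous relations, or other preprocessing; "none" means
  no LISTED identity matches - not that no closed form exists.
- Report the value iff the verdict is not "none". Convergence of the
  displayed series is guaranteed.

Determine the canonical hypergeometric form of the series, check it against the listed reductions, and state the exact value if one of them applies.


Key observation: from the first term \frac{3}{10}: (1)_k (C = 3/10, x = -1) is k! itself.
Step ratio: r(k) = -1 * (k-7) (k+8) / [(k+16) (k+1)] - poly over poly, x = -1 from leading terms; C = \frac{3}{10} at k = 0.

x = -1 here; the reduced form reads 2F1, upper {-7, 8}, lower {16}, C = \frac{3}{10}. Verdict: Kummer (I3) matches (x = -1; c = 16 equals 1+a-b for upper {-7, 8}: listed pattern). Exact value: \frac{117}{20}.


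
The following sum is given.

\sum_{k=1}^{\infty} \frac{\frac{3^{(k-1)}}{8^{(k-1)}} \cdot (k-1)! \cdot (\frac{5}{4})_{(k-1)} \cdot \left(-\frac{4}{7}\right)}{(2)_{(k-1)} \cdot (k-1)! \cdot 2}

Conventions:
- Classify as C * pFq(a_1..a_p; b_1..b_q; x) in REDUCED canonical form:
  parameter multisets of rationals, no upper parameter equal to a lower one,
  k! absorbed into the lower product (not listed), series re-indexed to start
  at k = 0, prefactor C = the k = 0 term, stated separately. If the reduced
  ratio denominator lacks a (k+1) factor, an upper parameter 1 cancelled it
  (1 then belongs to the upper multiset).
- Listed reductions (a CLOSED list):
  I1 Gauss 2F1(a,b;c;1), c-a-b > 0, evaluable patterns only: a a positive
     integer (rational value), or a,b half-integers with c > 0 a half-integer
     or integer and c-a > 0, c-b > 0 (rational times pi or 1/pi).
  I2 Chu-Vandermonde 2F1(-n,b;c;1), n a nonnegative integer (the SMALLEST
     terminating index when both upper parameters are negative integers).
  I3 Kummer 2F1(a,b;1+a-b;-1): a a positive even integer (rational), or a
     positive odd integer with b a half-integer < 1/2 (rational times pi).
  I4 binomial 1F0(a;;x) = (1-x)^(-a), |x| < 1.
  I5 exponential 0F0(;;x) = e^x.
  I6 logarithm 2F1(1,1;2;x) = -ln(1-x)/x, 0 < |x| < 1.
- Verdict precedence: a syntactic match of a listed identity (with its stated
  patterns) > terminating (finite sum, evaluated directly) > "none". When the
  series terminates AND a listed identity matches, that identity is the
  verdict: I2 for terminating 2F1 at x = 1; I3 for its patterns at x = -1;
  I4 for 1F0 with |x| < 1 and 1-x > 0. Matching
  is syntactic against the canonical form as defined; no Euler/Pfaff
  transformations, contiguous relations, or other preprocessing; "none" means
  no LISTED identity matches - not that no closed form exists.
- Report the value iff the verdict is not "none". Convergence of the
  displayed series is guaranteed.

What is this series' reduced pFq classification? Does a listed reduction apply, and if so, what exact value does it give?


With C = -\frac{2}{7}: the canonical form is 2F1(1, \frac{5}{4}; 2; \frac{3}{8}). Verdict: none. No listed pattern accepts 2F1(1, \frac{5}{4}; 2; \frac{3}{8}).

Structural cue: with t_0 = -\frac{2}{7}, the two geometric factors (prefactor -2/7) combine into one argument.
Ratio: r(k) = \frac{3}{8} * (k+1) (k+\frac{5}{4}) / [(k+2) (k+1)] - rational; roots negated = parameters, x = \frac{3}{8}, C = -\frac{2}{7}.


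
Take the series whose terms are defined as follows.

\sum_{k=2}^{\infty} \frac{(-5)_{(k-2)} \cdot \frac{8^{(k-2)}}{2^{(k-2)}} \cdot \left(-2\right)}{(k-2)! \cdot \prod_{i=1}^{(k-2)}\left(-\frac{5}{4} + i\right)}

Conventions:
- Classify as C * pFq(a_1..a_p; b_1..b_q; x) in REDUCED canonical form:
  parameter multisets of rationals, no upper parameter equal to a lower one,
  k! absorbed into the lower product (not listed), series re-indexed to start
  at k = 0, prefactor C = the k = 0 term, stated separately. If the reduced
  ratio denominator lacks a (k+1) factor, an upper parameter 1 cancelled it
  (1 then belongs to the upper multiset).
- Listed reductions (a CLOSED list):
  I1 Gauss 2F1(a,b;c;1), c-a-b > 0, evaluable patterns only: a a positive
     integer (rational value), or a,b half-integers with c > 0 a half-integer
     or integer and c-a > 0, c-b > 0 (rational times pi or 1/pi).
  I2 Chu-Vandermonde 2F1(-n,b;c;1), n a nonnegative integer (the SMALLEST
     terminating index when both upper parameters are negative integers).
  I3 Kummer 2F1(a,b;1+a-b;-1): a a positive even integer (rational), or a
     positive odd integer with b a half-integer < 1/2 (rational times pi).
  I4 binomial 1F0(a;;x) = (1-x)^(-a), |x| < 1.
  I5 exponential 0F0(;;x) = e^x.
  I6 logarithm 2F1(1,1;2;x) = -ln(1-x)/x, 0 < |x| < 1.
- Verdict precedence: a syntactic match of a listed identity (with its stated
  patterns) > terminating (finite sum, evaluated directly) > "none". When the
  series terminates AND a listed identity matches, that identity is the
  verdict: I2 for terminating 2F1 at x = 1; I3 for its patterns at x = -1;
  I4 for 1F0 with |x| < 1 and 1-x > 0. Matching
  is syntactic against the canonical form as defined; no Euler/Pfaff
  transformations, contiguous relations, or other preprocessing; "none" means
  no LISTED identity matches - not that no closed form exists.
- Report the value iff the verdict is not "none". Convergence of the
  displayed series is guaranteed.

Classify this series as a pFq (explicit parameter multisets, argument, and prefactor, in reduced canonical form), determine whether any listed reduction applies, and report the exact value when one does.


With C = -2: the canonical form is 1F1(-5; -\frac{1}{4}; 4). Verdict: terminating. With -5 upstairs the series is a 6-term polynomial sum; evaluated term by term. Hence: -\frac{431282}{3465}.

First insight: from the first term -2: the two k-th powers (C = -2) combine into one argument.
Step ratio: r(k) = 4 * (k-5) / [(k-\frac{1}{4}) (k+1)] - poly over poly, x = 4 from leading terms; C = -2 at k = 0.


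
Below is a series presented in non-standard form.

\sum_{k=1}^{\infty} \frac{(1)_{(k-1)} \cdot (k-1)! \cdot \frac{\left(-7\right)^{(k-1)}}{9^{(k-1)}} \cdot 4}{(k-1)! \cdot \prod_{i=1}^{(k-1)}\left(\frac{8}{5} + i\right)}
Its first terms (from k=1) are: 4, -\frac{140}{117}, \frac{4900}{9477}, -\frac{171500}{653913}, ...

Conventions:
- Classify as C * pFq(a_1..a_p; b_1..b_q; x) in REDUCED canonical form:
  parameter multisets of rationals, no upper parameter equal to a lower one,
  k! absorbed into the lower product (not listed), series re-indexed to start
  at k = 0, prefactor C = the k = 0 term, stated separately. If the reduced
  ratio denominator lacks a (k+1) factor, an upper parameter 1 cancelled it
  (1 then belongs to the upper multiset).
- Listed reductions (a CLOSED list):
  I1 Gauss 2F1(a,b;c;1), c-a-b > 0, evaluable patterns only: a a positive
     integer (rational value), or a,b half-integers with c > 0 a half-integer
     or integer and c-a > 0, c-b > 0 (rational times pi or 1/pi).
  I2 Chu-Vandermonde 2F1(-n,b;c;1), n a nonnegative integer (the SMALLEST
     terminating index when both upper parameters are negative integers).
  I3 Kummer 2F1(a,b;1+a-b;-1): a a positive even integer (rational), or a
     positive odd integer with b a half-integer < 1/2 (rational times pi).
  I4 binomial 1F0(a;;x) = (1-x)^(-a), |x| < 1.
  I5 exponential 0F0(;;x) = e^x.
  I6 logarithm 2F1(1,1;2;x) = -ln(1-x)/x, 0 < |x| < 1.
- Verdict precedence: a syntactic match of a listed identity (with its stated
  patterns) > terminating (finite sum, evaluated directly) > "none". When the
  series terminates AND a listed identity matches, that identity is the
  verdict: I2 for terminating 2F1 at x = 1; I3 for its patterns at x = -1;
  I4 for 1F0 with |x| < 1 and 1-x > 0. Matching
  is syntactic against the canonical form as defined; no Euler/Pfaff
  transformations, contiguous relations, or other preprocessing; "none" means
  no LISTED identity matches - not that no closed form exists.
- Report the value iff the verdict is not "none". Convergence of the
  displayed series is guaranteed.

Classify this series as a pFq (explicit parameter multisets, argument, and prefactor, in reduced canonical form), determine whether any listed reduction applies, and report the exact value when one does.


Prefactor 4, argument -\frac{7}{9}: 2F1 with upper {1, 1} over lower {\frac{13}{5}}. Verdict: none (x = -\frac{7}{9}): each listed identity misses the multisets {1, 1} ; {\frac{13}{5}}.

The tell: with t_0 = 4, the factorial ratio (C = 4, x = -7/9) (k+a-1)!/(a-1)! is a rising factorial (a)_k.
Consecutive-term ratio: r(k) = -\frac{7}{9} * (k+1) (k+1) / [(k+\frac{13}{5}) (k+1)] - poly over poly, x = -\frac{7}{9} from leading terms; C = 4 at k = 0.


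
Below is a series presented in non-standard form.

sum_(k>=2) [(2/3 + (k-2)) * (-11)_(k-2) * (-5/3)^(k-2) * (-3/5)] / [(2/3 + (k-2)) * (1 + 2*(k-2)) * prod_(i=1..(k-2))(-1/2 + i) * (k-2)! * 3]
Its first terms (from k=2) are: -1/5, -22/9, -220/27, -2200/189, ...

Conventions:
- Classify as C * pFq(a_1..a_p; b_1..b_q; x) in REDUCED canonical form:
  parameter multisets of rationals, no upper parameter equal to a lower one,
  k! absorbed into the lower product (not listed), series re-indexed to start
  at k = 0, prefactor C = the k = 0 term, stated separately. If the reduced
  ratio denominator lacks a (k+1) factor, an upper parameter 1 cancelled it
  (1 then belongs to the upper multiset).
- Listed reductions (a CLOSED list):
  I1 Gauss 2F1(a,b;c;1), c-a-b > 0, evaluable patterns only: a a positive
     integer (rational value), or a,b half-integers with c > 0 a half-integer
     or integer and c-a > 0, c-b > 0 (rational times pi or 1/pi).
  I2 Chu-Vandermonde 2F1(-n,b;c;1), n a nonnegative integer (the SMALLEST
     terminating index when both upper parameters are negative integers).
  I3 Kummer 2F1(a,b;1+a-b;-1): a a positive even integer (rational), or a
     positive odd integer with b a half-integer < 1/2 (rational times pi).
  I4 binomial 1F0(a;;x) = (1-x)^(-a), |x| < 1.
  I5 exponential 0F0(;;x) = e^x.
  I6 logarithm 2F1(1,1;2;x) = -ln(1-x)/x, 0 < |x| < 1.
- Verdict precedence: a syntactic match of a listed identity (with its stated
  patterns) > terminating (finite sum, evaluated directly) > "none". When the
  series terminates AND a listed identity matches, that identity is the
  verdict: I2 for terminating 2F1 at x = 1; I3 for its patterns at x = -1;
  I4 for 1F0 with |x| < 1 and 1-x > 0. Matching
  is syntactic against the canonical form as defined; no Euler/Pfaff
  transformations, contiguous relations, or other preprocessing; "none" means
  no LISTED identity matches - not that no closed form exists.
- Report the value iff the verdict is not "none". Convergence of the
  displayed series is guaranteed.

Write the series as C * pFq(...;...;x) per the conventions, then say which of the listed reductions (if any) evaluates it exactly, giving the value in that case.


Key step: from the first term -1/5: the factor k + 2/3 cancels (top and bottom), leaving C = -1/5, x = -5/3.
Ratio: r(k) = (-5/3) * (k-11) / [(k+3/2) (k+1)] - rational; roots negated = parameters, x = (-5/3), C = -1/5.

x = -5/3 here; the reduced form reads 1F1, upper {-11}, lower {3/2}, C = -1/5. Verdict: terminating. (-11)_k vanishes past k = 11, leaving a 12-term sum, computed directly. Sum: -401275938823607833/11203985953975815.


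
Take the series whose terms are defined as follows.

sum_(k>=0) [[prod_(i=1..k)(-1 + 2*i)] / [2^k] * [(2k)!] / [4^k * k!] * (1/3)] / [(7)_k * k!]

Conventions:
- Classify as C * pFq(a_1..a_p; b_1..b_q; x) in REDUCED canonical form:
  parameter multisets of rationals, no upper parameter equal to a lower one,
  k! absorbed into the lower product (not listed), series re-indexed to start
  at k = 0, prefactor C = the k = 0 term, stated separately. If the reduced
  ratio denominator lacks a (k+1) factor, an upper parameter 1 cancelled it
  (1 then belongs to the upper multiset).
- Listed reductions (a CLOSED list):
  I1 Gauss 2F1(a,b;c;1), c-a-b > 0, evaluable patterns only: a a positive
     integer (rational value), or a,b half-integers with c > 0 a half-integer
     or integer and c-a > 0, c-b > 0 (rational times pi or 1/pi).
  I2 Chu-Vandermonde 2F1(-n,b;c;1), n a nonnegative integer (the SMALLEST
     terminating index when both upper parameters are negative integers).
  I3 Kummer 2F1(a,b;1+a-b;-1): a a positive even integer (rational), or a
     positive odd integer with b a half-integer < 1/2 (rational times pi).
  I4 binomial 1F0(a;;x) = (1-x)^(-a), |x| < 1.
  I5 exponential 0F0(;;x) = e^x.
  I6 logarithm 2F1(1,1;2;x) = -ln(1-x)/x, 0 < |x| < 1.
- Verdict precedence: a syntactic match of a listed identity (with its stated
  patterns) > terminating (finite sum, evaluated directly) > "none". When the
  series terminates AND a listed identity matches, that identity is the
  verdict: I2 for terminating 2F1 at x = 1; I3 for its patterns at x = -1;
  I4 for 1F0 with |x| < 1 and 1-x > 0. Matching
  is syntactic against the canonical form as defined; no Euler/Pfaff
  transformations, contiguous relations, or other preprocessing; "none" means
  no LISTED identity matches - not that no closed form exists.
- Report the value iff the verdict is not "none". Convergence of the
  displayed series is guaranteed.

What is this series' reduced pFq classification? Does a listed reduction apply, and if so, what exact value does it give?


x = 1 here; the reduced form reads 2F1, upper {1/2, 1/2}, lower {7}, C = 1/3. Verdict (x = 1): Gauss (I1, half-integer pattern) applies (x = 1; upper {1/2, 1/2} half-integers, c = 7 in the evaluable pattern). Value: (524288/480249) / pi.

Structural cue: t_0 being 1/3, the odd product 1*3*...*(2k-1) (prefactor 1/3) is 2^k (1/2)_k.
Term ratio: r(k) = 1 * (k+1/2) (k+1/2) / [(k+7) (k+1)] - poly over poly, x = 1 from leading terms; C = 1/3 at k = 0.


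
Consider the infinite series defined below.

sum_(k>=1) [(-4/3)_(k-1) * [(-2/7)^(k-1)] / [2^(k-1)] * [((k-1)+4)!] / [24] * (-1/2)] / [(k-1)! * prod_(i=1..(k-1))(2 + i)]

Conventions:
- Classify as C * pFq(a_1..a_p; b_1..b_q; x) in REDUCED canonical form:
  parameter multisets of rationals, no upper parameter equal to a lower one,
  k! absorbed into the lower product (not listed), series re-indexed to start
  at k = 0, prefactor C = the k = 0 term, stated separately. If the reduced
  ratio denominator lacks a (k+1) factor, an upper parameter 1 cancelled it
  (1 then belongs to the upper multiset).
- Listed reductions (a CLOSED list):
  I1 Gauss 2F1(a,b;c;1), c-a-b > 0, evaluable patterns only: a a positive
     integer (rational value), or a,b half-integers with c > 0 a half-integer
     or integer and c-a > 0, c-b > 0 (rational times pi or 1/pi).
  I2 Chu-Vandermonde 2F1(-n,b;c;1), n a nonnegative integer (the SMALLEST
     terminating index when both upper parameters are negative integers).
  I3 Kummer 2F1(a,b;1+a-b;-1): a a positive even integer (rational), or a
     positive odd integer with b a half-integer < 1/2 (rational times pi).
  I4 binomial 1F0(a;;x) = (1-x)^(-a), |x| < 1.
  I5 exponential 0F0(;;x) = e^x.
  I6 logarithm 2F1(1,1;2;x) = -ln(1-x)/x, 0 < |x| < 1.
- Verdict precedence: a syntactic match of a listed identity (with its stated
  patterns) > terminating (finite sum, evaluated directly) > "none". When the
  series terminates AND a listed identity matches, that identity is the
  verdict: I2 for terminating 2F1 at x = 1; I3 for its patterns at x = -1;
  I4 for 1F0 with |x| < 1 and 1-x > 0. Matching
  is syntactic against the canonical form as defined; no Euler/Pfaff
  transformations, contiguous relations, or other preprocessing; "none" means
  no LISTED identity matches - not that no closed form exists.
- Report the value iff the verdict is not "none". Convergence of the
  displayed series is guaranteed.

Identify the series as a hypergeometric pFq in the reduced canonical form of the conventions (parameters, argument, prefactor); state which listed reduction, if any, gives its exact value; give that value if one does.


At argument -1/7: a 2F1 with upper {-4/3, 5}, lower {3}, scaled by C = -1/2. Verdict: none (x = -1/7): each listed identity misses the multisets {-4/3, 5} ; {3}.

Key observation: t_0 = -1/2 here, and the lower running product (C = -1/2, x = -1/7) is a rising factorial.
Consecutive-term ratio: r(k) = (-1/7) * (k-4/3) (k+5) / [(k+3) (k+1)] - rational; roots negated = parameters, x = (-1/7), C = -1/2.


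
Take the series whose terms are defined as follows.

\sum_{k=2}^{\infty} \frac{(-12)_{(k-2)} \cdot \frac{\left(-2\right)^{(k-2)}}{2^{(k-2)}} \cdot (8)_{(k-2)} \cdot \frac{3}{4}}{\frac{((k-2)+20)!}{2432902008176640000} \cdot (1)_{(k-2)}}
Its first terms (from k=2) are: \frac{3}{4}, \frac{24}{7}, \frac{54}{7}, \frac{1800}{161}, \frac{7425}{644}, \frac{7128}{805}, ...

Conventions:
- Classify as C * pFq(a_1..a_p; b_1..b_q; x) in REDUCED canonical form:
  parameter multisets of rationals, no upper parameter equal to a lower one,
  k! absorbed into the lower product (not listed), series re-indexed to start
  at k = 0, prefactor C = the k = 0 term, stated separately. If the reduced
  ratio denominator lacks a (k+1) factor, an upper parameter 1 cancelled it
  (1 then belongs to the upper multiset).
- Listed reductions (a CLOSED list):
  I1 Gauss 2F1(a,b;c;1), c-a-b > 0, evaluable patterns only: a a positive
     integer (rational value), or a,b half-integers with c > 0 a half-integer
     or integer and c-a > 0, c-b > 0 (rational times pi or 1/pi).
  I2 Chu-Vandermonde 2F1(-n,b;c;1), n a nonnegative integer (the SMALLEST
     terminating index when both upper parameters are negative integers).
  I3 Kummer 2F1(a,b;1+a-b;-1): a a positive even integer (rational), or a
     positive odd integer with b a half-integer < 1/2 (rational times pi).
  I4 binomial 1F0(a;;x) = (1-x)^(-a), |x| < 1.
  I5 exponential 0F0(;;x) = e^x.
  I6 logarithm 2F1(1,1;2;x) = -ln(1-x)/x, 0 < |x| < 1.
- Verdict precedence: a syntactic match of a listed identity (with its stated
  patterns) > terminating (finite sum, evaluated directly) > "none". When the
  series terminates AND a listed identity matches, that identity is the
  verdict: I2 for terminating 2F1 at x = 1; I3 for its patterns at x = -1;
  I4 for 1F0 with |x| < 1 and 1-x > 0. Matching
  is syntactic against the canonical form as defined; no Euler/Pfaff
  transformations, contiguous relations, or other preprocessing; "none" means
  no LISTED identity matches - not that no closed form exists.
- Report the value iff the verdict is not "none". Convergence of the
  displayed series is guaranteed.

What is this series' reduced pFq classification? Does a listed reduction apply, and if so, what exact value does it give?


x = -1 here; the reduced form reads 2F1, upper {-12, 8}, lower {21}, C = \frac{3}{4}. Verdict: the Kummer evaluation I3 matches (x = -1; c = 21 equals 1+a-b for upper {-12, 8}: listed pattern). Its exact value is \frac{2907}{56}.

Structural cue: t_0 = \frac{3}{4} here, and the denominator's factorial ratio (C = 3/4, x = -1) is a lower Pochhammer.
Adjacent-term ratio: r(k) = -1 * (k-12) (k+8) / [(k+21) (k+1)] - poly over poly, x = -1 from leading terms; C = \frac{3}{4} at k = 0.


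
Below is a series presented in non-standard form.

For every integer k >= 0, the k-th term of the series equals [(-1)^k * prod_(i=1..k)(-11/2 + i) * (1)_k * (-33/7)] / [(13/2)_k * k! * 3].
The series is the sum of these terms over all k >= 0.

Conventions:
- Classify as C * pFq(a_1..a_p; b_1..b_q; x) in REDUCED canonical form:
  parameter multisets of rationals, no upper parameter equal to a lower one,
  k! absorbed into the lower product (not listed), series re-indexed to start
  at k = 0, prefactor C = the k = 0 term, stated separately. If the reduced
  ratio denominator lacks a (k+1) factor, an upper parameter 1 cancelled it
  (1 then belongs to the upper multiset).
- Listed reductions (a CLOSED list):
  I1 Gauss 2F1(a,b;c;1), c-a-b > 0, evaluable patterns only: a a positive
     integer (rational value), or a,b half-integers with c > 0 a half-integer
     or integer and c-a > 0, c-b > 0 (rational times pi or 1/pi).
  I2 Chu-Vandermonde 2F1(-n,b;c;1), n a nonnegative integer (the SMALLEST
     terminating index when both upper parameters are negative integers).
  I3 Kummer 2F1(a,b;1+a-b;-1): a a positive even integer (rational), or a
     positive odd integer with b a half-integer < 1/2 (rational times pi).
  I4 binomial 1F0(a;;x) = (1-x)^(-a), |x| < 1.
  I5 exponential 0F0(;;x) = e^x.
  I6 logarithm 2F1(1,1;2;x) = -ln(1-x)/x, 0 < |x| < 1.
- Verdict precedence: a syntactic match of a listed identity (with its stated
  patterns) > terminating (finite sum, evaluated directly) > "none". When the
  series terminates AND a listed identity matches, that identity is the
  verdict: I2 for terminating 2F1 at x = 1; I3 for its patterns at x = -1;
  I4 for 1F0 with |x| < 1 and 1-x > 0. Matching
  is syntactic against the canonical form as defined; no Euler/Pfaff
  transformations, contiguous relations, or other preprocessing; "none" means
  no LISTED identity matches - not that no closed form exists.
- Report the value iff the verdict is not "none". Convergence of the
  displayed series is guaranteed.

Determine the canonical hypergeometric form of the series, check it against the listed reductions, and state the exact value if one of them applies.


Key observation: from the first term -11/7: the running product (C = -11/7, x = -1) telescopes to a rising factorial.
Step ratio: r(k) = (-1) * (k-9/2) (k+1) / [(k+13/2) (k+1)] - rational in k. x = (-1); t_0 = -11/7; negate the roots.

The series (x = -1) is 2F1: upper {-9/2, 1}, lower {13/2}, prefactor -11/7. Verdict: Kummer's theorem (I3) matches (x = -1; c = 13/2 equals 1+a-b for upper {-9/2, 1}: listed pattern). Sum: (-1089/1024) * pi.


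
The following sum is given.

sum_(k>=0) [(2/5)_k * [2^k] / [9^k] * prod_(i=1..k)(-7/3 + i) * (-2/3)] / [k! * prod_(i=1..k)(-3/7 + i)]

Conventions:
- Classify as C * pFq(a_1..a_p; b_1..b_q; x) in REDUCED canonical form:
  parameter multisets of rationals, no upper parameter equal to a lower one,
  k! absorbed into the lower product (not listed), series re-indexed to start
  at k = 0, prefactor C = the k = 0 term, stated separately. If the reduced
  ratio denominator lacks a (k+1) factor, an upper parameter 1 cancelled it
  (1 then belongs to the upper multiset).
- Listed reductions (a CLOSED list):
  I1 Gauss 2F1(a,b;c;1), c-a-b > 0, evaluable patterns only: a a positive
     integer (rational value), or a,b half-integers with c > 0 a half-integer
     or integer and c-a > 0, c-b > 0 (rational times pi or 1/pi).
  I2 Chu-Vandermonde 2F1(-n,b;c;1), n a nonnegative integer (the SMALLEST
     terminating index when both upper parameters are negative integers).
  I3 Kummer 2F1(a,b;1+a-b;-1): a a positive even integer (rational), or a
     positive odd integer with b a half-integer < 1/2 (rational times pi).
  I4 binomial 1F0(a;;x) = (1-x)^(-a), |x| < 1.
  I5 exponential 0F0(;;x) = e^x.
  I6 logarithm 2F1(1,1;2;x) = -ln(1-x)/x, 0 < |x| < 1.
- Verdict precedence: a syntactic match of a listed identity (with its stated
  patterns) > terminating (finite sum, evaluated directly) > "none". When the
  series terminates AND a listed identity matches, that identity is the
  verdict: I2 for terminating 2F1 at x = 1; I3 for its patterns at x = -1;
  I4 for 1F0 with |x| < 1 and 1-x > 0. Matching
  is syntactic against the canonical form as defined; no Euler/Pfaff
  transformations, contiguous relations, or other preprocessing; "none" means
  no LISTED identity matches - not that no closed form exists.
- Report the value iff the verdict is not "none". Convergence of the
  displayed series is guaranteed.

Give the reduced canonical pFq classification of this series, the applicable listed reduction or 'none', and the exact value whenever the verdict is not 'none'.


Classification (C = -2/3): 2F1 with upper {-4/3, 2/5}, lower {4/7}, argument x = 2/9. Verdict: none - this 2F1 at x = 2/9 matches no listed pattern, and upper {-4/3, 2/5} holds no stopper.

Key observation: with t_0 = -2/3, the two geometric factors (prefactor -2/3) combine into one argument.
Step ratio: r(k) = (2/9) * (k-4/3) (k+2/5) / [(k+4/7) (k+1)] - rational; roots negated = parameters, x = (2/9), C = -2/3.


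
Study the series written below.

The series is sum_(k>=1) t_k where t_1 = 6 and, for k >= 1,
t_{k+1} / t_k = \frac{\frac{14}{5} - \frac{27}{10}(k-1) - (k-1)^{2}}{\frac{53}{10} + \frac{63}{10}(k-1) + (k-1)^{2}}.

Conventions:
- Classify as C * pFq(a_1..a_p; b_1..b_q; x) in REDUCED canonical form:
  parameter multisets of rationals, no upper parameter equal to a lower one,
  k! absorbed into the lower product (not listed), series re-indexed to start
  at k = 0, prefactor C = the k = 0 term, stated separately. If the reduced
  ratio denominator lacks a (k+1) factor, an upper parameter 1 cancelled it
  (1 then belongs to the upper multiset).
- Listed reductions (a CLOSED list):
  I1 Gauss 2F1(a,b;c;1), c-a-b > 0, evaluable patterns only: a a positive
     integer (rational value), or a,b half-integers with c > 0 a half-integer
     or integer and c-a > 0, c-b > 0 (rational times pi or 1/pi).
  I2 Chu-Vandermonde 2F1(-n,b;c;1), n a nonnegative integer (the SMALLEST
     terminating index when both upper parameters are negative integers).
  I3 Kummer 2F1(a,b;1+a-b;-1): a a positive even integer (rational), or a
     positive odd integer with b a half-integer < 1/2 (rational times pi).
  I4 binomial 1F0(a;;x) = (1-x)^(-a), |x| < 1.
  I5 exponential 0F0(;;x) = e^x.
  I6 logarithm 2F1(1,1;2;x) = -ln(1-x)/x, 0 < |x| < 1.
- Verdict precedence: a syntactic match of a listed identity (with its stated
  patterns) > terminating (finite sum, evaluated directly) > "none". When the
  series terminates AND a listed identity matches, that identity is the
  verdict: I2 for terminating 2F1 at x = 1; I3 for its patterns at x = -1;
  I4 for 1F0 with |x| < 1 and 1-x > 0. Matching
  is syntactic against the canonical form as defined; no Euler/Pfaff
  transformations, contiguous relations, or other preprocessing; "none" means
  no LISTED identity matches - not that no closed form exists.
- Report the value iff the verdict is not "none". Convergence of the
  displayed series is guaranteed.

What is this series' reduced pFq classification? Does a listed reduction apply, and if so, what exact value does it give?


Reduced: x = -1, 2F1, upper = {-\frac{4}{5}, \frac{7}{2}}, lower = {\frac{53}{10}}, C = 6. Verdict: no listed reduction: x = -1 and upper {-\frac{4}{5}, \frac{7}{2}} fail every I1-I6 pattern.

Structural cue: from the first term 6: the expanded ratio factors over Q; C = 6, roots give parameters.
Adjacent-term ratio: r(k) = -1 * (k-\frac{4}{5}) (k+\frac{7}{2}) / [(k+\frac{53}{10}) (k+1)] - rational in k. x = -1; t_0 = 6; negate the roots.
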